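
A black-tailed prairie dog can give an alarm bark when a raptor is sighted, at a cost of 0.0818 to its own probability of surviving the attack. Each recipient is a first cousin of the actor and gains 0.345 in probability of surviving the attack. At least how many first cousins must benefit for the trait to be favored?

2

r to a first cousin = 0.125 (first cousins share one grandparent pair — two paths of length 4: r = 2·(1/2)^4 = 1/8).
Hamilton's rule: n·r·B > C  ⇒  n > C/(r·B) = 0.0818/(0.125·0.345) = 1.897.
The smallest integer exceeding 1.897 is 2.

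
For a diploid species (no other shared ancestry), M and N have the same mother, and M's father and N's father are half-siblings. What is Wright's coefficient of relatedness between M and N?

Relatedness sums over independent paths through distinct common ancestors.
M and N are related in two ways: half-sibs through their shared mother (r = 1/4) and half first cousins through their fathers (r = 1/16).
r = 1/4 + 1/16 = 0.3125.

0.3125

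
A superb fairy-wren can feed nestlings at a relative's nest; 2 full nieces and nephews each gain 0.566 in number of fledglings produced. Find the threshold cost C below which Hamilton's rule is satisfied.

r to a full niece or nephew = 0.25 (full aunt/uncle↔niece/nephew: two paths of length 3 through the shared grandparent pair: r = 2·(1/2)^3 = 1/4).
Hamilton's rule: n·r·B > C, so the trait is favored while C < n·r·B = 2·0.25·0.566 = 0.283.

0.283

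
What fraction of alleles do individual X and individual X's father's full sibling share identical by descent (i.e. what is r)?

0.25

Each parent–offspring link contributes a factor of 1/2, and independent paths through distinct common ancestors add.
Full aunt/uncle↔niece/nephew: two paths of length 3 through the shared grandparent pair: r = 2·(1/2)^3 = 1/4.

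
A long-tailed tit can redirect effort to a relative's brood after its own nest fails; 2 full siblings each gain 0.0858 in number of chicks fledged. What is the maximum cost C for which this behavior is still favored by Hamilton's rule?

0.0858

r to a full sibling = 1/2 (full sibs share both parents — two paths of length 2: r = 2·(1/2)^2 = 1/2).
Hamilton's rule: n·r·B > C, so the trait is favored while C < n·r·B = 2·0.5·0.0858 = 0.0858.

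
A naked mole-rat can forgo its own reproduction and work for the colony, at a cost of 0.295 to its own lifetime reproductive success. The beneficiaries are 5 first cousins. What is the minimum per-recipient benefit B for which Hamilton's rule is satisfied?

0.472

r to a first cousin = 1/8 (first cousins share one grandparent pair — two paths of length 4: r = 2·(1/2)^4 = 1/8).
Hamilton's rule with n recipients of equal r: n·r·B > C, so B > C/(n·r) = 0.295/(5·0.125) = 0.472.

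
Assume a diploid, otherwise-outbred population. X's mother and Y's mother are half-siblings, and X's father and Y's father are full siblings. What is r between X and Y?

0.1875

Independent pedigree routes through distinct common ancestors add.
X and Y are related in two ways: half first cousins through their mothers (r = 1/16) and first cousins through their fathers (r = 1/8).
r = 1/16 + 1/8 = 3/16 = 0.1875.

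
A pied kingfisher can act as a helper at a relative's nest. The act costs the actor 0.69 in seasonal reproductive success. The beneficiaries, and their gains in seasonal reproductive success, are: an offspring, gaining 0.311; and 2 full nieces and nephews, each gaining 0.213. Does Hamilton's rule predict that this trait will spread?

Hamilton's rule: the trait is favored when the sum of r·B over every recipient exceeds the actor's cost C.
r to an offspring = 1/2 (one parent–offspring link: r = (1/2)^1 = 1/2).
r to a full niece or nephew = 1/4 (full aunt/uncle↔niece/nephew: two paths of length 3 through the shared grandparent pair: r = 2·(1/2)^3 = 1/4).
Summing one r·B term per recipient: 1·0.5·0.311 + 2·0.25·0.213 = 0.262.
0.262 < 0.69: the indirect benefit is less than the cost.

No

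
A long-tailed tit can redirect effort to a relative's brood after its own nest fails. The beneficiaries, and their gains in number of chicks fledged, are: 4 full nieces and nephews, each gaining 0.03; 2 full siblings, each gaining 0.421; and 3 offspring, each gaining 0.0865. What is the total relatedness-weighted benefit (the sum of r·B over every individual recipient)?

r to a full niece or nephew = 0.25 (full aunt/uncle↔niece/nephew: two paths of length 3 through the shared grandparent pair: r = 2·(1/2)^3 = 1/4).
r to a full sibling = 1/2 (full sibs share both parents — two paths of length 2: r = 2·(1/2)^2 = 1/2).
r to an offspring = 1/2 (one parent–offspring link: r = (1/2)^1 = 1/2).
Summing one r·B term per recipient: 4·0.25·0.03 + 2·0.5·0.421 + 3·0.5·0.0865 = 0.58075.

0.58075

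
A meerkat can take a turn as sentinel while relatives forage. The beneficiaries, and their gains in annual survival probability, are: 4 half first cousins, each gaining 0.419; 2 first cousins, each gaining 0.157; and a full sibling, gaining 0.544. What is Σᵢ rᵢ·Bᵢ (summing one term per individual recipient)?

r to a half first cousin = 1/16 (half first cousins share one grandparent — one path of length 4: r = (1/2)^4 = 1/16).
r to a first cousin = 1/8 (first cousins share one grandparent pair — two paths of length 4: r = 2·(1/2)^4 = 1/8).
r to a full sibling = 0.5 (full sibs share both parents — two paths of length 2: r = 2·(1/2)^2 = 1/2).
Summing one r·B term per recipient: 4·0.0625·0.419 + 2·0.125·0.157 + 1·0.5·0.544 = 0.416.

0.416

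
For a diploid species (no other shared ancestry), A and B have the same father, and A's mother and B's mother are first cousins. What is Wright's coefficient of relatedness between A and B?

With two independent routes of shared ancestry, r is the sum of the two contributions.
A and B are related in two ways: half-sibs through their shared father (r = 1/4) and second cousins through their mothers (r = 1/32).
r = 1/4 + 1/32 = 9/32 = 0.28125.

0.28125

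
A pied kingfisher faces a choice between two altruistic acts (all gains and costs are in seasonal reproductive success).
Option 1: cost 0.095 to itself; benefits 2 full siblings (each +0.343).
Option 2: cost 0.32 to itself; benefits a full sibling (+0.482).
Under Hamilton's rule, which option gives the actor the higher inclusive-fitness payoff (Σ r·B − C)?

Option 1

Option 1: r to a full sibling = 0.5.
Option 1: Σ r·B − C = (2·0.5·0.343) − 0.095 = 0.248.
Option 2: r to a full sibling = 0.5.
Option 2: Σ r·B − C = (1·0.5·0.482) − 0.32 = -0.079.
Option 1 has the higher net inclusive-fitness payoff.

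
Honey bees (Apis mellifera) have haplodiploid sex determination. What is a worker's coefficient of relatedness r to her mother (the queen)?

One meiotic link between diploid queen and diploid daughter: r = 1/2.

0.5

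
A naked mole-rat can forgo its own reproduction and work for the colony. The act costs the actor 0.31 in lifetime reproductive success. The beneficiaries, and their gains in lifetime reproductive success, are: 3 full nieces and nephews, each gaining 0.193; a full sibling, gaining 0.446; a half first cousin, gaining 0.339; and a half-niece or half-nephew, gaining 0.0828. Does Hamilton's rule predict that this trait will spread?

Yes

Hamilton's rule: the trait is favored when the sum of r·B over every recipient exceeds the actor's cost C.
r to a full niece or nephew = 1/4 (full aunt/uncle↔niece/nephew: two paths of length 3 through the shared grandparent pair: r = 2·(1/2)^3 = 1/4).
r to a full sibling = 1/2 (full sibs share both parents — two paths of length 2: r = 2·(1/2)^2 = 1/2).
r to a half first cousin = 0.0625 (half first cousins share one grandparent — one path of length 4: r = (1/2)^4 = 1/16).
r to a half-niece or half-nephew = 1/8 (half-aunt/uncle↔niece/nephew: one path of length 3: r = (1/2)^3 = 1/8).
Summing one r·B term per recipient: 3·0.25·0.193 + 1·0.5·0.446 + 1·0.0625·0.339 + 1·0.125·0.0828 = 0.3992875.
0.3992875 > 0.31: the indirect benefit exceeds the cost.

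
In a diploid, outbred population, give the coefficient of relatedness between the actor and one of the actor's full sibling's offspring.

0.25

Each parent–offspring link contributes a factor of 1/2, and independent paths through distinct common ancestors add.
Full aunt/uncle↔niece/nephew: two paths of length 3 through the shared grandparent pair: r = 2·(1/2)^3 = 1/4.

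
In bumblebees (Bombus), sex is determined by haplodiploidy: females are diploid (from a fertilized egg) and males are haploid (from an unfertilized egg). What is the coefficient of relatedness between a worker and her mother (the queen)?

One meiotic link between diploid queen and diploid daughter: r = 1/2.

0.5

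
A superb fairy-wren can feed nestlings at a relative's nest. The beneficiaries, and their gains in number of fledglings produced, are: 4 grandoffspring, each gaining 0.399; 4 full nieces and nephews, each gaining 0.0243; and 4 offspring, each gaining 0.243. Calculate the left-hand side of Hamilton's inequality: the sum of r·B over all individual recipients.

r to a grandoffspring = 0.25 (two parent–offspring links: r = (1/2)^2 = 1/4).
r to a full niece or nephew = 0.25 (full aunt/uncle↔niece/nephew: two paths of length 3 through the shared grandparent pair: r = 2·(1/2)^3 = 1/4).
r to an offspring = 0.5 (one parent–offspring link: r = (1/2)^1 = 1/2).
Summing one r·B term per recipient: 4·0.25·0.399 + 4·0.25·0.0243 + 4·0.5·0.243 = 0.9093.

0.9093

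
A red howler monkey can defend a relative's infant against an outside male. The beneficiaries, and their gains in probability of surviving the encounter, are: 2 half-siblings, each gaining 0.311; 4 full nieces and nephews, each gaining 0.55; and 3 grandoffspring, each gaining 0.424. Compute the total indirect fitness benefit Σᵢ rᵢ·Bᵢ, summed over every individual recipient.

r to a half-sibling = 0.25 (half-sibs share one parent — one path of length 2: r = (1/2)^2 = 1/4).
r to a full niece or nephew = 1/4 (full aunt/uncle↔niece/nephew: two paths of length 3 through the shared grandparent pair: r = 2·(1/2)^3 = 1/4).
r to a grandoffspring = 1/4 (two parent–offspring links: r = (1/2)^2 = 1/4).
Summing one r·B term per recipient: 2·0.25·0.311 + 4·0.25·0.55 + 3·0.25·0.424 = 1.0235.

1.0235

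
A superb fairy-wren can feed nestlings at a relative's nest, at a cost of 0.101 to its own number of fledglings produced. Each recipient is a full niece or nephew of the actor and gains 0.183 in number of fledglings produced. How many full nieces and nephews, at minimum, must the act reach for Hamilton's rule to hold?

r to a full niece or nephew = 1/4 (full aunt/uncle↔niece/nephew: two paths of length 3 through the shared grandparent pair: r = 2·(1/2)^3 = 1/4).
Hamilton's rule: n·r·B > C  ⇒  n > C/(r·B) = 0.101/(0.25·0.183) = 2.208.
The smallest integer exceeding 2.208 is 3.

3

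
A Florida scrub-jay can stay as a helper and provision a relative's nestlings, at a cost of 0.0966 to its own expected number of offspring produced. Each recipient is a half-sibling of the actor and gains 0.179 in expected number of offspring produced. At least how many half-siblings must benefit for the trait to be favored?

3

r to a half-sibling = 1/4 (half-sibs share one parent — one path of length 2: r = (1/2)^2 = 1/4).
Hamilton's rule: n·r·B > C  ⇒  n > C/(r·B) = 0.0966/(0.25·0.179) = 2.159.
The smallest integer exceeding 2.159 is 3.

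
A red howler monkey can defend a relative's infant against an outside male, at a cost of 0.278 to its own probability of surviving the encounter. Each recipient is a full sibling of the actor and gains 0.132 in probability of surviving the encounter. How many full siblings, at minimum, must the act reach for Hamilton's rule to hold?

5

r to a full sibling = 0.5 (full sibs share both parents — two paths of length 2: r = 2·(1/2)^2 = 1/2).
Hamilton's rule: n·r·B > C  ⇒  n > C/(r·B) = 0.278/(0.5·0.132) = 4.212.
The smallest integer exceeding 4.212 is 5.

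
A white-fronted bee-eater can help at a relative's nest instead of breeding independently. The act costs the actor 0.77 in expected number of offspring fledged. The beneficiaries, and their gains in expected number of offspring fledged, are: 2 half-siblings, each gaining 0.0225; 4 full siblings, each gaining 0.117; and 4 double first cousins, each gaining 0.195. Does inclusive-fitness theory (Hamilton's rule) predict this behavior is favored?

Hamilton's rule: the trait is favored when the sum of r·B over every recipient exceeds the actor's cost C.
r to a half-sibling = 1/4 (half-sibs share one parent — one path of length 2: r = (1/2)^2 = 1/4).
r to a full sibling = 1/2 (full sibs share both parents — two paths of length 2: r = 2·(1/2)^2 = 1/2).
r to a double first cousin = 1/4 (double first cousins share both grandparent pairs — four paths of length 4: r = 4·(1/2)^4 = 1/4).
Summing one r·B term per recipient: 2·0.25·0.0225 + 4·0.5·0.117 + 4·0.25·0.195 = 0.44025.
0.44025 < 0.77: the indirect benefit is less than the cost.

No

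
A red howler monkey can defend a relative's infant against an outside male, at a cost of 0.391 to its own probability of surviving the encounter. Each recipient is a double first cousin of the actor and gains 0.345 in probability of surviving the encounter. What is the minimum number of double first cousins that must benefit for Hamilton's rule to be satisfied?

r to a double first cousin = 1/4 (double first cousins share both grandparent pairs — four paths of length 4: r = 4·(1/2)^4 = 1/4).
Hamilton's rule: n·r·B > C  ⇒  n > C/(r·B) = 0.391/(0.25·0.345) = 4.533.
The smallest integer exceeding 4.533 is 5.

5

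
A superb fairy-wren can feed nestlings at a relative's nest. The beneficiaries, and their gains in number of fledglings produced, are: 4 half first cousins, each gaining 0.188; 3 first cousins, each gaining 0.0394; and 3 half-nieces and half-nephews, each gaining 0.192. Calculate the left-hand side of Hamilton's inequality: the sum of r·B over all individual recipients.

r to a half first cousin = 0.0625 (half first cousins share one grandparent — one path of length 4: r = (1/2)^4 = 1/16).
r to a first cousin = 1/8 (first cousins share one grandparent pair — two paths of length 4: r = 2·(1/2)^4 = 1/8).
r to a half-niece or half-nephew = 0.125 (half-aunt/uncle↔niece/nephew: one path of length 3: r = (1/2)^3 = 1/8).
Summing one r·B term per recipient: 4·0.0625·0.188 + 3·0.125·0.0394 + 3·0.125·0.192 = 0.133775.

0.133775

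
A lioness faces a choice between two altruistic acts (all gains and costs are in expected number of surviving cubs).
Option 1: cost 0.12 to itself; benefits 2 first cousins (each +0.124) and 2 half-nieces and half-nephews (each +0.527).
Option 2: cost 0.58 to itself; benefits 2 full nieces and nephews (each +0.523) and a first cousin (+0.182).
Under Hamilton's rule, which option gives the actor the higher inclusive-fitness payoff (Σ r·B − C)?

Option 1

Option 1: r to a first cousin = 0.125.
Option 1: r to a half-niece or half-nephew = 0.125.
Option 1: Σ r·B − C = (2·0.125·0.124 + 2·0.125·0.527) − 0.12 = 0.04275.
Option 2: r to a full niece or nephew = 0.25.
Option 2: r to a first cousin = 0.125.
Option 2: Σ r·B − C = (2·0.25·0.523 + 1·0.125·0.182) − 0.58 = -0.29575.
Option 1 has the higher net inclusive-fitness payoff.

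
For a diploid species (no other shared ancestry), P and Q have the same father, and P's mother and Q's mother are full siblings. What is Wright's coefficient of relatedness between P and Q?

Independent pedigree routes through distinct common ancestors add.
P and Q are related in two ways: half-sibs through their shared father (r = 1/4) and first cousins through their mothers (r = 1/8).
r = 1/4 + 1/8 = 0.375.

0.375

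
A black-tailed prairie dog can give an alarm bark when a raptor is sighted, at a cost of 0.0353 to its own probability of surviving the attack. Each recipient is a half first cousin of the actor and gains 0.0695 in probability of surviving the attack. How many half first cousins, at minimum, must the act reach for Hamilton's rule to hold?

r to a half first cousin = 1/16 (half first cousins share one grandparent — one path of length 4: r = (1/2)^4 = 1/16).
Hamilton's rule: n·r·B > C  ⇒  n > C/(r·B) = 0.0353/(0.0625·0.0695) = 8.127.
The smallest integer exceeding 8.127 is 9.

9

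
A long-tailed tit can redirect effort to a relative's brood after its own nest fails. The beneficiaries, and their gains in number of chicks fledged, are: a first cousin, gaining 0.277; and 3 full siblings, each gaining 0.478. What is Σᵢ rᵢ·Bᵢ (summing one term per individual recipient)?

r to a first cousin = 0.125 (first cousins share one grandparent pair — two paths of length 4: r = 2·(1/2)^4 = 1/8).
r to a full sibling = 1/2 (full sibs share both parents — two paths of length 2: r = 2·(1/2)^2 = 1/2).
Summing one r·B term per recipient: 1·0.125·0.277 + 3·0.5·0.478 = 0.751625.

0.751625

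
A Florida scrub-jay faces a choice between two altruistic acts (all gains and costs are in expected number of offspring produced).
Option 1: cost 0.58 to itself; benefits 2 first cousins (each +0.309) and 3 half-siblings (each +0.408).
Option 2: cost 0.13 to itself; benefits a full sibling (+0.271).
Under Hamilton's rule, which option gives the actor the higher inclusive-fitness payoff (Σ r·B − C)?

Option 1: r to a first cousin = 0.125.
Option 1: r to a half-sibling = 0.25.
Option 1: Σ r·B − C = (2·0.125·0.309 + 3·0.25·0.408) − 0.58 = -0.19675.
Option 2: r to a full sibling = 0.5.
Option 2: Σ r·B − C = (1·0.5·0.271) − 0.13 = 0.0055.
Option 2 has the higher net inclusive-fitness payoff.

Option 2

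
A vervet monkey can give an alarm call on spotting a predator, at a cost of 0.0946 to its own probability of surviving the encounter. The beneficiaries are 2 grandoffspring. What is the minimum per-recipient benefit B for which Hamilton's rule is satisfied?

r to a grandoffspring = 1/4 (two parent–offspring links: r = (1/2)^2 = 1/4).
Hamilton's rule with n recipients of equal r: n·r·B > C, so B > C/(n·r) = 0.0946/(2·0.25) = 0.1892.

0.1892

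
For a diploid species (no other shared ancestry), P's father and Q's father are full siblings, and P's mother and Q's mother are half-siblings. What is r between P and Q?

With two independent routes of shared ancestry, r is the sum of the two contributions.
P and Q are related in two ways: first cousins through their fathers (r = 1/8) and half first cousins through their mothers (r = 1/16).
r = 1/8 + 1/16 = 3/16 = 0.1875.

0.1875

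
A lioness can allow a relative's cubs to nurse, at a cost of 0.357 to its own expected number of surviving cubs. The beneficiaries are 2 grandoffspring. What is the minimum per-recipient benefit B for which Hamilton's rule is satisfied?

0.714

r to a grandoffspring = 1/4 (two parent–offspring links: r = (1/2)^2 = 1/4).
Hamilton's rule with n recipients of equal r: n·r·B > C, so B > C/(n·r) = 0.357/(2·0.25) = 0.714.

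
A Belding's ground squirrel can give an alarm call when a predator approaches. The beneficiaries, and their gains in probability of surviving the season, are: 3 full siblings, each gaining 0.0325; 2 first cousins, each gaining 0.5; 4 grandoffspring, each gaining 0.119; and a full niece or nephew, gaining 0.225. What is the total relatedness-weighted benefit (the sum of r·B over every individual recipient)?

0.349

r to a full sibling = 1/2 (full sibs share both parents — two paths of length 2: r = 2·(1/2)^2 = 1/2).
r to a first cousin = 0.125 (first cousins share one grandparent pair — two paths of length 4: r = 2·(1/2)^4 = 1/8).
r to a grandoffspring = 0.25 (two parent–offspring links: r = (1/2)^2 = 1/4).
r to a full niece or nephew = 0.25 (full aunt/uncle↔niece/nephew: two paths of length 3 through the shared grandparent pair: r = 2·(1/2)^3 = 1/4).
Summing one r·B term per recipient: 3·0.5·0.0325 + 2·0.125·0.5 + 4·0.25·0.119 + 1·0.25·0.225 = 0.349.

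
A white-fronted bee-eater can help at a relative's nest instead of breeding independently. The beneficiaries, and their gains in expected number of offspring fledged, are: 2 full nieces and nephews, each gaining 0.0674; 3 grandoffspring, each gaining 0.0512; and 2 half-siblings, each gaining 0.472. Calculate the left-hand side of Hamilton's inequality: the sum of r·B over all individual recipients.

0.3081

r to a full niece or nephew = 0.25 (full aunt/uncle↔niece/nephew: two paths of length 3 through the shared grandparent pair: r = 2·(1/2)^3 = 1/4).
r to a grandoffspring = 1/4 (two parent–offspring links: r = (1/2)^2 = 1/4).
r to a half-sibling = 1/4 (half-sibs share one parent — one path of length 2: r = (1/2)^2 = 1/4).
Summing one r·B term per recipient: 2·0.25·0.0674 + 3·0.25·0.0512 + 2·0.25·0.472 = 0.3081.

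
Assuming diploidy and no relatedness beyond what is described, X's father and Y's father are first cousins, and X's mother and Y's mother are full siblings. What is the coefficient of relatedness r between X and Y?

Independent pedigree routes through distinct common ancestors add.
X and Y are related in two ways: second cousins through their fathers (r = 1/32) and first cousins through their mothers (r = 1/8).
r = 1/32 + 1/8 = 5/32 = 0.15625.

0.15625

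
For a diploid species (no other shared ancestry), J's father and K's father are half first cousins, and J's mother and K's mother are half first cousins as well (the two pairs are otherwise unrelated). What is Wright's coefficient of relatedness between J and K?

Relatedness sums over independent paths through distinct common ancestors.
J and K are related in two ways: half second cousins through their fathers (r = 1/64) and half second cousins through their mothers (r = 1/64).
r = 1/64 + 1/64 = 0.03125.

0.03125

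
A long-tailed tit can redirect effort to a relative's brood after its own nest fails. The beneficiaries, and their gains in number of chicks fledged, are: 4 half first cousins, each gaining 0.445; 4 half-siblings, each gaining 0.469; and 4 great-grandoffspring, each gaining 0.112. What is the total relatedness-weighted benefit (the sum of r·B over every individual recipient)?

0.63625

r to a half first cousin = 0.0625 (half first cousins share one grandparent — one path of length 4: r = (1/2)^4 = 1/16).
r to a half-sibling = 0.25 (half-sibs share one parent — one path of length 2: r = (1/2)^2 = 1/4).
r to a great-grandoffspring = 0.125 (three parent–offspring links: r = (1/2)^3 = 1/8).
Summing one r·B term per recipient: 4·0.0625·0.445 + 4·0.25·0.469 + 4·0.125·0.112 = 0.63625.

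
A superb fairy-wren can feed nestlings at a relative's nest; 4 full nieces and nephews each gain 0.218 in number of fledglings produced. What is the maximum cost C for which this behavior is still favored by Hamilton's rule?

0.218

r to a full niece or nephew = 0.25 (full aunt/uncle↔niece/nephew: two paths of length 3 through the shared grandparent pair: r = 2·(1/2)^3 = 1/4).
Hamilton's rule: n·r·B > C, so the trait is favored while C < n·r·B = 4·0.25·0.218 = 0.218.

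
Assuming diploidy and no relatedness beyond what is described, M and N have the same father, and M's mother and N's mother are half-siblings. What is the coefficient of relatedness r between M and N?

With two independent routes of shared ancestry, r is the sum of the two contributions.
M and N are related in two ways: half-sibs through their shared father (r = 1/4) and half first cousins through their mothers (r = 1/16).
r = 1/4 + 1/16 = 0.3125.

0.3125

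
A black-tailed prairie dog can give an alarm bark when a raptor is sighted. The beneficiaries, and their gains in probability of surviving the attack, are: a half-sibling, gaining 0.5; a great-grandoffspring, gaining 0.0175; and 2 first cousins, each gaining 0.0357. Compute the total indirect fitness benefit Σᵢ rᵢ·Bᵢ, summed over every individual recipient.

0.1361125

r to a half-sibling = 0.25 (half-sibs share one parent — one path of length 2: r = (1/2)^2 = 1/4).
r to a great-grandoffspring = 1/8 (three parent–offspring links: r = (1/2)^3 = 1/8).
r to a first cousin = 1/8 (first cousins share one grandparent pair — two paths of length 4: r = 2·(1/2)^4 = 1/8).
Summing one r·B term per recipient: 1·0.25·0.5 + 1·0.125·0.0175 + 2·0.125·0.0357 = 0.1361125.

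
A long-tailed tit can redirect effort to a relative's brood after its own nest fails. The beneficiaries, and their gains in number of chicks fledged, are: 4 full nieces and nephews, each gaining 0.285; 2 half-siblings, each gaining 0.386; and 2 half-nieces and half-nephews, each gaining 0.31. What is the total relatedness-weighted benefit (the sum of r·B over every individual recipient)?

r to a full niece or nephew = 1/4 (full aunt/uncle↔niece/nephew: two paths of length 3 through the shared grandparent pair: r = 2·(1/2)^3 = 1/4).
r to a half-sibling = 0.25 (half-sibs share one parent — one path of length 2: r = (1/2)^2 = 1/4).
r to a half-niece or half-nephew = 0.125 (half-aunt/uncle↔niece/nephew: one path of length 3: r = (1/2)^3 = 1/8).
Summing one r·B term per recipient: 4·0.25·0.285 + 2·0.25·0.386 + 2·0.125·0.31 = 0.5555.

0.5555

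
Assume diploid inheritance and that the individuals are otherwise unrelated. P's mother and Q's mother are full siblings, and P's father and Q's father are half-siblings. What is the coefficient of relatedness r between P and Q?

0.1875

With two independent routes of shared ancestry, r is the sum of the two contributions.
P and Q are related in two ways: first cousins through their mothers (r = 1/8) and half first cousins through their fathers (r = 1/16).
r = 1/8 + 1/16 = 3/16 = 0.1875.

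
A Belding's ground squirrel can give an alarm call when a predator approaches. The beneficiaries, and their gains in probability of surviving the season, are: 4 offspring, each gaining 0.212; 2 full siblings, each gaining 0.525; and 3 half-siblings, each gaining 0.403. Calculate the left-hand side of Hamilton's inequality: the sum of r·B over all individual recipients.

r to an offspring = 1/2 (one parent–offspring link: r = (1/2)^1 = 1/2).
r to a full sibling = 1/2 (full sibs share both parents — two paths of length 2: r = 2·(1/2)^2 = 1/2).
r to a half-sibling = 1/4 (half-sibs share one parent — one path of length 2: r = (1/2)^2 = 1/4).
Summing one r·B term per recipient: 4·0.5·0.212 + 2·0.5·0.525 + 3·0.25·0.403 = 1.25125.

1.25125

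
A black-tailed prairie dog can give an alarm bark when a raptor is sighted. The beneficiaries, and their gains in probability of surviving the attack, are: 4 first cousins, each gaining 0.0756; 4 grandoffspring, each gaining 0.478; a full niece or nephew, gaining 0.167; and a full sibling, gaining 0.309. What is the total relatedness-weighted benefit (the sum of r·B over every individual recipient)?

0.71205

r to a first cousin = 0.125 (first cousins share one grandparent pair — two paths of length 4: r = 2·(1/2)^4 = 1/8).
r to a grandoffspring = 0.25 (two parent–offspring links: r = (1/2)^2 = 1/4).
r to a full niece or nephew = 0.25 (full aunt/uncle↔niece/nephew: two paths of length 3 through the shared grandparent pair: r = 2·(1/2)^3 = 1/4).
r to a full sibling = 0.5 (full sibs share both parents — two paths of length 2: r = 2·(1/2)^2 = 1/2).
Summing one r·B term per recipient: 4·0.125·0.0756 + 4·0.25·0.478 + 1·0.25·0.167 + 1·0.5·0.309 = 0.71205.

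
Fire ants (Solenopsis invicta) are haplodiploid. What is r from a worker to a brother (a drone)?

0.25

Her haploid brother carries none of their father's genes and a random half of their mother's genome; that half matches the maternal half of her own genome with probability 1/2: r = 1/2 · 1/2 = 1/4.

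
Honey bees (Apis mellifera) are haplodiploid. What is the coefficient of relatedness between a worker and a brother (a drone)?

Her haploid brother carries none of their father's genes and a random half of their mother's genome; that half matches the maternal half of her own genome with probability 1/2: r = 1/2 · 1/2 = 1/4.

0.25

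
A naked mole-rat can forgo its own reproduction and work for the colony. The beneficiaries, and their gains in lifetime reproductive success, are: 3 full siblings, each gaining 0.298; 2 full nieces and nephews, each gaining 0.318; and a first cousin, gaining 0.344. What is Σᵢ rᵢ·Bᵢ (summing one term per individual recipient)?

0.649

r to a full sibling = 1/2 (full sibs share both parents — two paths of length 2: r = 2·(1/2)^2 = 1/2).
r to a full niece or nephew = 1/4 (full aunt/uncle↔niece/nephew: two paths of length 3 through the shared grandparent pair: r = 2·(1/2)^3 = 1/4).
r to a first cousin = 1/8 (first cousins share one grandparent pair — two paths of length 4: r = 2·(1/2)^4 = 1/8).
Summing one r·B term per recipient: 3·0.5·0.298 + 2·0.25·0.318 + 1·0.125·0.344 = 0.649.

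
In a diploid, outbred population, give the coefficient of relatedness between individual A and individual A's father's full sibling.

Each parent–offspring link contributes a factor of 1/2, and independent paths through distinct common ancestors add.
Full aunt/uncle↔niece/nephew: two paths of length 3 through the shared grandparent pair: r = 2·(1/2)^3 = 1/4.

0.25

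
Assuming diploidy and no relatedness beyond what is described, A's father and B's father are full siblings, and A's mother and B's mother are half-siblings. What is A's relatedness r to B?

Relatedness sums over independent paths through distinct common ancestors.
A and B are related in two ways: first cousins through their fathers (r = 1/8) and half first cousins through their mothers (r = 1/16).
r = 1/8 + 1/16 = 0.1875.

0.1875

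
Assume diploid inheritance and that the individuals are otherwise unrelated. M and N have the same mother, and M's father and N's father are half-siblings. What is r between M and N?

With two independent routes of shared ancestry, r is the sum of the two contributions.
M and N are related in two ways: half-sibs through their shared mother (r = 1/4) and half first cousins through their fathers (r = 1/16).
r = 1/4 + 1/16 = 0.3125.

0.3125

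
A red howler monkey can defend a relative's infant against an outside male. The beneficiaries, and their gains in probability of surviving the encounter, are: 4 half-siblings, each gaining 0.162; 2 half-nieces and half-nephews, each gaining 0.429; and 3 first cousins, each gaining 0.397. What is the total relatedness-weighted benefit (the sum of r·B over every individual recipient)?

r to a half-sibling = 0.25 (half-sibs share one parent — one path of length 2: r = (1/2)^2 = 1/4).
r to a half-niece or half-nephew = 1/8 (half-aunt/uncle↔niece/nephew: one path of length 3: r = (1/2)^3 = 1/8).
r to a first cousin = 1/8 (first cousins share one grandparent pair — two paths of length 4: r = 2·(1/2)^4 = 1/8).
Summing one r·B term per recipient: 4·0.25·0.162 + 2·0.125·0.429 + 3·0.125·0.397 = 0.418125.

0.418125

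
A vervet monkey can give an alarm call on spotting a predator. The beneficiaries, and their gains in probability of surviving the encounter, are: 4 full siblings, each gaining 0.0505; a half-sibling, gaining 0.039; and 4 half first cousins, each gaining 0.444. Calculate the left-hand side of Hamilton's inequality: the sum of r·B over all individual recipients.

0.22175

r to a full sibling = 1/2 (full sibs share both parents — two paths of length 2: r = 2·(1/2)^2 = 1/2).
r to a half-sibling = 0.25 (half-sibs share one parent — one path of length 2: r = (1/2)^2 = 1/4).
r to a half first cousin = 1/16 (half first cousins share one grandparent — one path of length 4: r = (1/2)^4 = 1/16).
Summing one r·B term per recipient: 4·0.5·0.0505 + 1·0.25·0.039 + 4·0.0625·0.444 = 0.22175.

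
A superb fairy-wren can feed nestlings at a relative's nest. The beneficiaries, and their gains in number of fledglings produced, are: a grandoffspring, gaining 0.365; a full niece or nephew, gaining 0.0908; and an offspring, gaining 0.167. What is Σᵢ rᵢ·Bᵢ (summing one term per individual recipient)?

r to a grandoffspring = 1/4 (two parent–offspring links: r = (1/2)^2 = 1/4).
r to a full niece or nephew = 1/4 (full aunt/uncle↔niece/nephew: two paths of length 3 through the shared grandparent pair: r = 2·(1/2)^3 = 1/4).
r to an offspring = 1/2 (one parent–offspring link: r = (1/2)^1 = 1/2).
Summing one r·B term per recipient: 1·0.25·0.365 + 1·0.25·0.0908 + 1·0.5·0.167 = 0.19745.

0.19745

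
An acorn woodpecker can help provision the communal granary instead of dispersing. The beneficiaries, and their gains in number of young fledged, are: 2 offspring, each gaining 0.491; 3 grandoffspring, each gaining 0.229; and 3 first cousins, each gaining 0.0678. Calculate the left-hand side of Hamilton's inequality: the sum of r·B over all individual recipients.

r to an offspring = 1/2 (one parent–offspring link: r = (1/2)^1 = 1/2).
r to a grandoffspring = 0.25 (two parent–offspring links: r = (1/2)^2 = 1/4).
r to a first cousin = 1/8 (first cousins share one grandparent pair — two paths of length 4: r = 2·(1/2)^4 = 1/8).
Summing one r·B term per recipient: 2·0.5·0.491 + 3·0.25·0.229 + 3·0.125·0.0678 = 0.688175.

0.688175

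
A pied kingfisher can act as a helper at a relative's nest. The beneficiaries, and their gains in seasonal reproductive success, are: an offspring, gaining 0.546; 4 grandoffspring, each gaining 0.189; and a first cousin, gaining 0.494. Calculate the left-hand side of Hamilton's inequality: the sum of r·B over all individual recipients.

r to an offspring = 0.5 (one parent–offspring link: r = (1/2)^1 = 1/2).
r to a grandoffspring = 0.25 (two parent–offspring links: r = (1/2)^2 = 1/4).
r to a first cousin = 1/8 (first cousins share one grandparent pair — two paths of length 4: r = 2·(1/2)^4 = 1/8).
Summing one r·B term per recipient: 1·0.5·0.546 + 4·0.25·0.189 + 1·0.125·0.494 = 0.52375.

0.52375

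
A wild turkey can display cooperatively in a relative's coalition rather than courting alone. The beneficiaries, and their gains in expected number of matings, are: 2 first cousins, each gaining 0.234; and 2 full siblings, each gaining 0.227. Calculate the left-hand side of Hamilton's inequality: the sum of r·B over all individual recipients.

0.2855

r to a first cousin = 0.125 (first cousins share one grandparent pair — two paths of length 4: r = 2·(1/2)^4 = 1/8).
r to a full sibling = 0.5 (full sibs share both parents — two paths of length 2: r = 2·(1/2)^2 = 1/2).
Summing one r·B term per recipient: 2·0.125·0.234 + 2·0.5·0.227 = 0.2855.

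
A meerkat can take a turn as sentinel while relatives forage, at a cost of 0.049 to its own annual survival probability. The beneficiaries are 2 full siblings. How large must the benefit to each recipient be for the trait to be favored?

0.049

r to a full sibling = 1/2 (full sibs share both parents — two paths of length 2: r = 2·(1/2)^2 = 1/2).
Hamilton's rule with n recipients of equal r: n·r·B > C, so B > C/(n·r) = 0.049/(2·0.5) = 0.049.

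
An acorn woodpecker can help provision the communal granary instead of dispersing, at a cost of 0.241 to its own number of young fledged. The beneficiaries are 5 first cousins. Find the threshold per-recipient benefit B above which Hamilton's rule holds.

r to a first cousin = 1/8 (first cousins share one grandparent pair — two paths of length 4: r = 2·(1/2)^4 = 1/8).
Hamilton's rule with n recipients of equal r: n·r·B > C, so B > C/(n·r) = 0.241/(5·0.125) = 0.3856.

0.3856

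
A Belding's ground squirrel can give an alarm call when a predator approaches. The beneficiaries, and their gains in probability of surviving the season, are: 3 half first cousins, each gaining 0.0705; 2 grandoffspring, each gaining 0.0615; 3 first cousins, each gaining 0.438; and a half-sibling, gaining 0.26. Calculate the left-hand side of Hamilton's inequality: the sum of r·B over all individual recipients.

r to a half first cousin = 1/16 (half first cousins share one grandparent — one path of length 4: r = (1/2)^4 = 1/16).
r to a grandoffspring = 0.25 (two parent–offspring links: r = (1/2)^2 = 1/4).
r to a first cousin = 0.125 (first cousins share one grandparent pair — two paths of length 4: r = 2·(1/2)^4 = 1/8).
r to a half-sibling = 1/4 (half-sibs share one parent — one path of length 2: r = (1/2)^2 = 1/4).
Summing one r·B term per recipient: 3·0.0625·0.0705 + 2·0.25·0.0615 + 3·0.125·0.438 + 1·0.25·0.26 = 0.27321875.

0.27321875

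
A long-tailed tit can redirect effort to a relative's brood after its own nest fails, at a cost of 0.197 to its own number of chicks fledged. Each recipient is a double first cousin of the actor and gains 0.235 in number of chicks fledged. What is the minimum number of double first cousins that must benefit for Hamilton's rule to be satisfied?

4

r to a double first cousin = 0.25 (double first cousins share both grandparent pairs — four paths of length 4: r = 4·(1/2)^4 = 1/4).
Hamilton's rule: n·r·B > C  ⇒  n > C/(r·B) = 0.197/(0.25·0.235) = 3.353.
The smallest integer exceeding 3.353 is 4.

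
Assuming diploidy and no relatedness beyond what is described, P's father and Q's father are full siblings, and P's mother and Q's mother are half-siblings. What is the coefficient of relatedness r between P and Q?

0.1875

Independent pedigree routes through distinct common ancestors add.
P and Q are related in two ways: first cousins through their fathers (r = 1/8) and half first cousins through their mothers (r = 1/16).
r = 1/8 + 1/16 = 3/16 = 0.1875.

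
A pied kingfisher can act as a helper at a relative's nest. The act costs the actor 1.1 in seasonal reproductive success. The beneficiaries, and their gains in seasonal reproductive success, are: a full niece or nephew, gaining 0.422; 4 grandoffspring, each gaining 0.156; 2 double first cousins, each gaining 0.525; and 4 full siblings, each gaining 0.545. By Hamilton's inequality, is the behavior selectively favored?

Hamilton's rule: the trait is favored when the sum of r·B over every recipient exceeds the actor's cost C.
r to a full niece or nephew = 0.25 (full aunt/uncle↔niece/nephew: two paths of length 3 through the shared grandparent pair: r = 2·(1/2)^3 = 1/4).
r to a grandoffspring = 0.25 (two parent–offspring links: r = (1/2)^2 = 1/4).
r to a double first cousin = 1/4 (double first cousins share both grandparent pairs — four paths of length 4: r = 4·(1/2)^4 = 1/4).
r to a full sibling = 0.5 (full sibs share both parents — two paths of length 2: r = 2·(1/2)^2 = 1/2).
Summing one r·B term per recipient: 1·0.25·0.422 + 4·0.25·0.156 + 2·0.25·0.525 + 4·0.5·0.545 = 1.614.
1.614 > 1.1: the indirect benefit exceeds the cost.

Yes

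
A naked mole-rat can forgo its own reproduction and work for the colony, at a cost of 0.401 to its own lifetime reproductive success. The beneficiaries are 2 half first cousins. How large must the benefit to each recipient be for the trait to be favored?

r to a half first cousin = 0.0625 (half first cousins share one grandparent — one path of length 4: r = (1/2)^4 = 1/16).
Hamilton's rule with n recipients of equal r: n·r·B > C, so B > C/(n·r) = 0.401/(2·0.0625) = 3.208.

3.208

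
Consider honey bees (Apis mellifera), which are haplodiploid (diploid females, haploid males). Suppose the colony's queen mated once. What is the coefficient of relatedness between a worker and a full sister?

Haplodiploid full sisters inherit their father's entire haploid genome identically (contributing 1/2) and on average half of their mother's contribution (1/2 · 1/2 = 1/4); r = 1/2 + 1/4 = 3/4.

0.75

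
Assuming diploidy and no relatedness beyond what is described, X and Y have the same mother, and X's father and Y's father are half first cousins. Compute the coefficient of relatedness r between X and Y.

0.265625

With two independent routes of shared ancestry, r is the sum of the two contributions.
X and Y are related in two ways: half-sibs through their shared mother (r = 1/4) and half second cousins through their fathers (r = 1/64).
r = 1/4 + 1/64 = 17/64 = 0.265625.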